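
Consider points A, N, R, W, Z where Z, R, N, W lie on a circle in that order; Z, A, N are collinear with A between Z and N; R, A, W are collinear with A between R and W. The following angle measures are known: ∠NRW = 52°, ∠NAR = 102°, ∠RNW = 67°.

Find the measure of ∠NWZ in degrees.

∠NWZ = 87°

1. ∠NWR = 61°  [△RNW]
2. ∠RNZ = 26°  [△RAN]
3. ∠NZR = 61°  [same arc RN]
4. ∠NRZ = 93°  [△ZRN]
5. ∠NWZ = 87°  [cyclic ZRNW, opposite ∠R+∠W]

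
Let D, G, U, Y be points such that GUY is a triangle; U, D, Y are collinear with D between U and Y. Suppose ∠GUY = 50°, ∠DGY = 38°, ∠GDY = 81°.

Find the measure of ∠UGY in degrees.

∠UGY = 69°

1. ∠DYG = 61°  [△GDY]
2. ∠GYU = 61°  [D on ray YU]
3. ∠UGY = 69°  [△GUY]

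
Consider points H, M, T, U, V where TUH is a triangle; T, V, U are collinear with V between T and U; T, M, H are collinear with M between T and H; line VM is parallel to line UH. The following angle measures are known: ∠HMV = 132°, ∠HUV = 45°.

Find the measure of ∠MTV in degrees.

∠MTV = 87°

1. ∠TMV = 48°  [linear pair at M on TH]
2. ∠HUT = 45°  [V on ray UT]
3. ∠THU = 48°  [VM∥UH, corresponding at M]
4. ∠HTU = 87°  [△TUH]
5. ∠MTV = 87°  [V on TU, M on TH]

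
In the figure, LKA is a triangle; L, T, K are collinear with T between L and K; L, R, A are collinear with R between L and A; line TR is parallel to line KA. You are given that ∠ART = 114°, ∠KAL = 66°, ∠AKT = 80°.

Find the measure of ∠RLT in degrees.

∠RLT = 34°

1. ∠AKL = 80°  [T on ray KL]
2. ∠ALK = 34°  [△LKA]
3. ∠RLT = 34°  [T on LK, R on LA]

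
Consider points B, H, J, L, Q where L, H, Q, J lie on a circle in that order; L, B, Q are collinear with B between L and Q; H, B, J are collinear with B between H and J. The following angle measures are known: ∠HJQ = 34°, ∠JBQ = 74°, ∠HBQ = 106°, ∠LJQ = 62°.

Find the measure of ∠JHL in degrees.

∠JHL = 72°

1. ∠HLQ = 34°  [same arc HQ]
2. ∠HBL = 74°  [vertical angles at B]
3. ∠JHL = 72°  [△LBH]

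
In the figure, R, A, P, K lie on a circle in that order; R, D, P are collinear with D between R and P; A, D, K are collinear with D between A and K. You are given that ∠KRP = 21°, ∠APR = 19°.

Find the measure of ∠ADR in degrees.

∠ADR = 40°

1. ∠KAP = 21°  [same arc PK]
2. ∠ADP = 140°  [△ADP]
3. ∠ADR = 40°  [linear pair at D on RP]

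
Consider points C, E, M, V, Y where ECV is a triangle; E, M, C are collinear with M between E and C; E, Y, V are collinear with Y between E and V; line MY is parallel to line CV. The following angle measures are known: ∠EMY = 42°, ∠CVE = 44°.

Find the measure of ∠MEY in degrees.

1. ∠ECV = 42°  [MY∥CV, corresponding at M]
2. ∠CEV = 94°  [△ECV]
3. ∠MEY = 94°  [M on EC, Y on EV]

∠MEY = 94°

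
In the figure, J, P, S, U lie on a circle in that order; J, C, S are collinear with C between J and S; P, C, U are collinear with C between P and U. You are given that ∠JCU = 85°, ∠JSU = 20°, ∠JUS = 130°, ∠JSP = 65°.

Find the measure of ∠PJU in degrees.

1. ∠JPU = 20°  [same arc JU]
2. ∠JUP = 65°  [same arc JP]
3. ∠PJU = 95°  [△JPU]

∠PJU = 95°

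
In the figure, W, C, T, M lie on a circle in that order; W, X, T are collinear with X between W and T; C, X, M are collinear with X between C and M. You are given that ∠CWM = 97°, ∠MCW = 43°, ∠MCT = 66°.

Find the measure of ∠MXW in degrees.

1. ∠CMW = 40°  [△WCM]
2. ∠MWT = 66°  [same arc TM]
3. ∠MXW = 74°  [△WXM]

∠MXW = 74°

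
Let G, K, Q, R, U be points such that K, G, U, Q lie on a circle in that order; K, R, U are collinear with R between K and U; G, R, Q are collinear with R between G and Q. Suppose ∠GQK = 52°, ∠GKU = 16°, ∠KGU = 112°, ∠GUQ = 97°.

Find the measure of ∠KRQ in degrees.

∠KRQ = 61°

1. ∠GUK = 52°  [same arc KG]
2. ∠GQU = 16°  [same arc GU]
3. ∠QGU = 67°  [△GUQ]
4. ∠GRU = 61°  [△GRU]
5. ∠KRQ = 61°  [vertical angles at R]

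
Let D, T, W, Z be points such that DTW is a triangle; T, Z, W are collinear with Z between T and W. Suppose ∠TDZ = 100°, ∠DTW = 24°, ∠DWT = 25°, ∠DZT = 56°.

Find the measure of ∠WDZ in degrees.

1. ∠DWZ = 25°  [Z on ray WT]
2. ∠DZW = 124°  [linear pair at Z on TW]
3. ∠WDZ = 31°  [△DZW]

∠WDZ = 31°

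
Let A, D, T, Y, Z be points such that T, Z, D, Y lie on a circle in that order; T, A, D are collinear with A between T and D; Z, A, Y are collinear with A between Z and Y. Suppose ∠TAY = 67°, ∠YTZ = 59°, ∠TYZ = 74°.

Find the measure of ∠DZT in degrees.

1. ∠DAZ = 67°  [vertical angles at A]
2. ∠TZY = 47°  [△TZY]
3. ∠TDZ = 74°  [same arc TZ]
4. ∠TAZ = 113°  [linear pair at A on TD]
5. ∠DTZ = 20°  [△TAZ]
6. ∠DZT = 86°  [△TZD]

∠DZT = 86°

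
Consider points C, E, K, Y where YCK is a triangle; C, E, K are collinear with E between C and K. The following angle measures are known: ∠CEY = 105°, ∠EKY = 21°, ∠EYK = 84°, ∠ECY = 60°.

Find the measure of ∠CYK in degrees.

∠CYK = 99°

1. ∠CKY = 21°  [E on ray KC]
2. ∠KCY = 60°  [E on ray CK]
3. ∠CYK = 99°  [△YCK]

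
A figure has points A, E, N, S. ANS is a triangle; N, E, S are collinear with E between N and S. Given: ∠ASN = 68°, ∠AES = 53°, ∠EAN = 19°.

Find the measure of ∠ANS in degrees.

1. ∠AEN = 127°  [linear pair at E on NS]
2. ∠ANE = 34°  [△ANE]
3. ∠ANS = 34°  [E on ray NS]

∠ANS = 34°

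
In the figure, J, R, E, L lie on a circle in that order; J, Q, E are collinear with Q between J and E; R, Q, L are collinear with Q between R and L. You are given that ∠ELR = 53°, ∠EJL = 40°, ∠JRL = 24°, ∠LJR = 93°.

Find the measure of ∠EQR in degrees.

∠EQR = 77°

1. ∠EJR = 53°  [same arc RE]
2. ∠JQR = 103°  [△JQR]
3. ∠EQR = 77°  [linear pair at Q on JE]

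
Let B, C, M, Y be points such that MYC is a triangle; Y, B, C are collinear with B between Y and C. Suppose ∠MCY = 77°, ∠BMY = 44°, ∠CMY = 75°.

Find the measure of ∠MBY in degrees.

1. ∠CYM = 28°  [△MYC]
2. ∠BYM = 28°  [B on ray YC]
3. ∠MBY = 108°  [△MYB]

∠MBY = 108°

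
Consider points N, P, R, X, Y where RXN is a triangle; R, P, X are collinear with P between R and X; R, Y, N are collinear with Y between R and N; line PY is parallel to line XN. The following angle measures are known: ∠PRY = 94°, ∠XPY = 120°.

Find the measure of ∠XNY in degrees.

1. ∠RPY = 60°  [linear pair at P on RX]
2. ∠PYR = 26°  [△RPY]
3. ∠NYP = 154°  [linear pair at Y on RN]
4. ∠XNY = 26°  [PY∥XN, co-interior at N–Y]

∠XNY = 26°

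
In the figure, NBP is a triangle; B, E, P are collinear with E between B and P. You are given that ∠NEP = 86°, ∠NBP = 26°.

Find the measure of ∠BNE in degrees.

∠BNE = 60°

1. ∠BEN = 94°  [linear pair at E on BP]
2. ∠EBN = 26°  [E on ray BP]
3. ∠BNE = 60°  [△NBE]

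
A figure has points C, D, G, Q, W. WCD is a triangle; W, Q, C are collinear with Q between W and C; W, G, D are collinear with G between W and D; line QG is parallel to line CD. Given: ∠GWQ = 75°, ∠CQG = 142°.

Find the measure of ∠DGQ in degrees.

1. ∠GQW = 38°  [linear pair at Q on WC]
2. ∠QGW = 67°  [△WQG]
3. ∠DGQ = 113°  [linear pair at G on WD]

∠DGQ = 113°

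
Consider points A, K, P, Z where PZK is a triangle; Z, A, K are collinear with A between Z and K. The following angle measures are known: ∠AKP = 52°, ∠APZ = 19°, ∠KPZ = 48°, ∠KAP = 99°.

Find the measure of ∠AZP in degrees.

1. ∠PKZ = 52°  [A on ray KZ]
2. ∠KZP = 80°  [△PZK]
3. ∠AZP = 80°  [A on ray ZK]

∠AZP = 80°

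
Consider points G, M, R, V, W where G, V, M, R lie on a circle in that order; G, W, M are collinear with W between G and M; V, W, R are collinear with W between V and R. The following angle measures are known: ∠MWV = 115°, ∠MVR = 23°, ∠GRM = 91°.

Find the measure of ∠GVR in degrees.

∠GVR = 66°

1. ∠MGR = 23°  [same arc MR]
2. ∠GMR = 66°  [△GMR]
3. ∠GVR = 66°  [same arc GR]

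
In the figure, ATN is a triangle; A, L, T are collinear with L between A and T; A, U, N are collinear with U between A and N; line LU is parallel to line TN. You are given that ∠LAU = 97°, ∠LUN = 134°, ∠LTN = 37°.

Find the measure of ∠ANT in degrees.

∠ANT = 46°

1. ∠NAT = 97°  [L on AT, U on AN]
2. ∠ATN = 37°  [L on ray TA]
3. ∠ANT = 46°  [△ATN]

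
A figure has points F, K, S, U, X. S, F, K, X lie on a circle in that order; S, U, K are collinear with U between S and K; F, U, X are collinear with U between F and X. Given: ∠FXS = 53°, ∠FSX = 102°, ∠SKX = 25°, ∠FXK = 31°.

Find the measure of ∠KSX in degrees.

∠KSX = 71°

1. ∠FKX = 78°  [cyclic SFKX, opposite ∠S+∠K]
2. ∠KFX = 71°  [△FKX]
3. ∠KSX = 71°  [same arc KX]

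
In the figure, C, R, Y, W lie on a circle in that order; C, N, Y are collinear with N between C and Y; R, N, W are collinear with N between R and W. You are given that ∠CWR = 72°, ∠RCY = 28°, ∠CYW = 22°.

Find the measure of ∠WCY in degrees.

1. ∠CYR = 72°  [same arc CR]
2. ∠CRY = 80°  [△CRY]
3. ∠CWY = 100°  [cyclic CRYW, opposite ∠R+∠W]
4. ∠WCY = 58°  [△CYW]

∠WCY = 58°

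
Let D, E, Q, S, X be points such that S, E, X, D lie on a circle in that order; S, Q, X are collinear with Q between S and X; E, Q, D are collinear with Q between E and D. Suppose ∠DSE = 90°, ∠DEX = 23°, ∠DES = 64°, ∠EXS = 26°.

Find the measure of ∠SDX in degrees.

∠SDX = 93°

1. ∠DSX = 23°  [same arc XD]
2. ∠DXS = 64°  [same arc SD]
3. ∠SDX = 93°  [△SXD]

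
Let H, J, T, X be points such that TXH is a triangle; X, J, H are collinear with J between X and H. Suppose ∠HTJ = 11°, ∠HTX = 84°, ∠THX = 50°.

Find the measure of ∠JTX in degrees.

1. ∠HXT = 46°  [△TXH]
2. ∠JHT = 50°  [J on ray HX]
3. ∠JXT = 46°  [J on ray XH]
4. ∠HJT = 119°  [△TJH]
5. ∠TJX = 61°  [linear pair at J on XH]
6. ∠JTX = 73°  [△TXJ]

∠JTX = 73°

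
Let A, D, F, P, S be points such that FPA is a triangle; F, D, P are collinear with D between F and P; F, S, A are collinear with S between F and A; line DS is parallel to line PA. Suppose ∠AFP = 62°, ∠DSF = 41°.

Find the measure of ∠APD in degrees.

∠APD = 77°

1. ∠DFS = 62°  [D on FP, S on FA]
2. ∠FDS = 77°  [△FDS]
3. ∠PDS = 103°  [linear pair at D on FP]
4. ∠APD = 77°  [DS∥PA, co-interior at P–D]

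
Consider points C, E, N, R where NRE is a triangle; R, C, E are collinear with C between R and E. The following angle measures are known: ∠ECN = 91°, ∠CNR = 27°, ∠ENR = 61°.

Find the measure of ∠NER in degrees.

∠NER = 55°

1. ∠NCR = 89°  [linear pair at C on RE]
2. ∠CRN = 64°  [△NRC]
3. ∠ERN = 64°  [C on ray RE]
4. ∠NER = 55°  [△NRE]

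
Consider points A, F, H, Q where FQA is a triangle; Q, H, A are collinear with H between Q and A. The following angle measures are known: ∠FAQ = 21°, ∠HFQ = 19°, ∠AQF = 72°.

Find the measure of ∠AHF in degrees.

∠AHF = 91°

1. ∠FQH = 72°  [H on ray QA]
2. ∠FHQ = 89°  [△FQH]
3. ∠AHF = 91°  [linear pair at H on QA]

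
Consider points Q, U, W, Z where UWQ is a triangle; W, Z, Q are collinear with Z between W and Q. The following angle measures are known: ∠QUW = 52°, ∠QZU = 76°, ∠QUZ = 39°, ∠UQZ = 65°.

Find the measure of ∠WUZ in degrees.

∠WUZ = 13°

1. ∠UZW = 104°  [linear pair at Z on WQ]
2. ∠UQW = 65°  [Z on ray QW]
3. ∠QWU = 63°  [△UWQ]
4. ∠UWZ = 63°  [Z on ray WQ]
5. ∠WUZ = 13°  [△UWZ]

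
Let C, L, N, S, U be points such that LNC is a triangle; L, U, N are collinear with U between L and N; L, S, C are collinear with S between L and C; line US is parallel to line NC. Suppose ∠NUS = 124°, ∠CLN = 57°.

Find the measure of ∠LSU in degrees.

1. ∠LUS = 56°  [linear pair at U on LN]
2. ∠SLU = 57°  [U on LN, S on LC]
3. ∠LSU = 67°  [△LUS]

∠LSU = 67°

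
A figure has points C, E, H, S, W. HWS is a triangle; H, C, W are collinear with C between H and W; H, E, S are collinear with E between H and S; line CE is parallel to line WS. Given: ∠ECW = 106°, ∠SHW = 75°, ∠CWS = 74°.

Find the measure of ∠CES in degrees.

1. ∠ECH = 74°  [linear pair at C on HW]
2. ∠CHE = 75°  [C on HW, E on HS]
3. ∠CEH = 31°  [△HCE]
4. ∠CES = 149°  [linear pair at E on HS]

∠CES = 149°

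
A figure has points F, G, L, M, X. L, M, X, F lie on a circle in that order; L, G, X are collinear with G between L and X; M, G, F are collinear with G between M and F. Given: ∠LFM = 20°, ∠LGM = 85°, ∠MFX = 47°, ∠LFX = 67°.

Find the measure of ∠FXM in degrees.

1. ∠LXM = 20°  [same arc LM]
2. ∠MGX = 95°  [linear pair at G on LX]
3. ∠FMX = 65°  [△MGX]
4. ∠FXM = 68°  [△MXF]

∠FXM = 68°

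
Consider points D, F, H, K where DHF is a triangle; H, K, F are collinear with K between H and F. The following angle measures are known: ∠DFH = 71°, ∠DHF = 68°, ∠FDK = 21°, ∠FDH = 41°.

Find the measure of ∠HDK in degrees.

1. ∠DFK = 71°  [K on ray FH]
2. ∠DHK = 68°  [K on ray HF]
3. ∠DKF = 88°  [△DKF]
4. ∠DKH = 92°  [linear pair at K on HF]
5. ∠HDK = 20°  [△DHK]

∠HDK = 20°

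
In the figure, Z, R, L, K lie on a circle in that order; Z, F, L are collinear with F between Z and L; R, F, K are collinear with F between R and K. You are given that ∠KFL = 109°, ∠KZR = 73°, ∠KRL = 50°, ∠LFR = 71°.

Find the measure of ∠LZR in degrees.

1. ∠KLR = 107°  [cyclic ZRLK, opposite ∠Z+∠L]
2. ∠LKR = 23°  [△RLK]
3. ∠LZR = 23°  [same arc RL]

∠LZR = 23°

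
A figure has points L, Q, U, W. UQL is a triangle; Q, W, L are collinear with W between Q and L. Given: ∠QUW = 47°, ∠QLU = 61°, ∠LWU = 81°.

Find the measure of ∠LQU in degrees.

1. ∠QWU = 99°  [linear pair at W on QL]
2. ∠UQW = 34°  [△UQW]
3. ∠LQU = 34°  [W on ray QL]

∠LQU = 34°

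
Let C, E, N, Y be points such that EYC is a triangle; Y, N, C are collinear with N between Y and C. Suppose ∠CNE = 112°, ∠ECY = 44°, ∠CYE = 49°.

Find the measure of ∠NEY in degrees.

1. ∠ENY = 68°  [linear pair at N on YC]
2. ∠EYN = 49°  [N on ray YC]
3. ∠NEY = 63°  [△EYN]

∠NEY = 63°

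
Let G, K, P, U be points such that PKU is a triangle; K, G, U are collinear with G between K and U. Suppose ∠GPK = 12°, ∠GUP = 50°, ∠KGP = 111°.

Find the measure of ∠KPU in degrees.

∠KPU = 73°

1. ∠GKP = 57°  [△PKG]
2. ∠KUP = 50°  [G on ray UK]
3. ∠PKU = 57°  [G on ray KU]
4. ∠KPU = 73°  [△PKU]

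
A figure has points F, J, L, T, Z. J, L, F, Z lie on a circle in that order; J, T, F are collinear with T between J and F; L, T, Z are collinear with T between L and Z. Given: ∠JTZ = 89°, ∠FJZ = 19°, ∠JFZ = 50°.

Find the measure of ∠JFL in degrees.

1. ∠FTL = 89°  [vertical angles at T]
2. ∠FLZ = 19°  [same arc FZ]
3. ∠JFL = 72°  [△LTF]

∠JFL = 72°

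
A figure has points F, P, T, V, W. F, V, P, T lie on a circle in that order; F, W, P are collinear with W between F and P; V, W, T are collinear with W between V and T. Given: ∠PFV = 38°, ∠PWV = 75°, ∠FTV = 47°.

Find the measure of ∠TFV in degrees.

∠TFV = 96°

1. ∠FWV = 105°  [linear pair at W on FP]
2. ∠FVT = 37°  [△FWV]
3. ∠TFV = 96°  [△FVT]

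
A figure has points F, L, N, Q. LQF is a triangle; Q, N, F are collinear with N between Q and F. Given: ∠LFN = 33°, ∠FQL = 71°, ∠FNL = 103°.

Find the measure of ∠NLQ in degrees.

1. ∠LQN = 71°  [N on ray QF]
2. ∠LNQ = 77°  [linear pair at N on QF]
3. ∠NLQ = 32°  [△LQN]

∠NLQ = 32°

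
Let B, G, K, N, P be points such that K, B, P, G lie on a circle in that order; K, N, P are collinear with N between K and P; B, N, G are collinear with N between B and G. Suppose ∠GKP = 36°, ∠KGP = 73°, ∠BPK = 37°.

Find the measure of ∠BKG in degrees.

∠BKG = 72°

1. ∠GPK = 71°  [△KPG]
2. ∠BGK = 37°  [same arc KB]
3. ∠GBK = 71°  [same arc KG]
4. ∠BKG = 72°  [△KBG]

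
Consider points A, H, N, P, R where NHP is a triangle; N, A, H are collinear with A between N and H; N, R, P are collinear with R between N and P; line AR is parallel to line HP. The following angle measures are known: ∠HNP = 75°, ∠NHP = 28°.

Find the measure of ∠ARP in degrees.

∠ARP = 103°

1. ∠HPN = 77°  [△NHP]
2. ∠ARN = 77°  [AR∥HP, corresponding at R]
3. ∠ARP = 103°  [linear pair at R on NP]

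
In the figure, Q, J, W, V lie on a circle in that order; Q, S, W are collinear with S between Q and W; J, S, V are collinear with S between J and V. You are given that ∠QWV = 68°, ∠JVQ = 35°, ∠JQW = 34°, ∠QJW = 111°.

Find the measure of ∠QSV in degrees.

∠QSV = 102°

1. ∠JVW = 34°  [same arc JW]
2. ∠VSW = 78°  [△WSV]
3. ∠QSV = 102°  [linear pair at S on QW]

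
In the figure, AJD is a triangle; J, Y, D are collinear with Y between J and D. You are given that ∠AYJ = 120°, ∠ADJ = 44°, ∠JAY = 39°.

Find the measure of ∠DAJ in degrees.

∠DAJ = 115°

1. ∠AJY = 21°  [△AJY]
2. ∠AJD = 21°  [Y on ray JD]
3. ∠DAJ = 115°  [△AJD]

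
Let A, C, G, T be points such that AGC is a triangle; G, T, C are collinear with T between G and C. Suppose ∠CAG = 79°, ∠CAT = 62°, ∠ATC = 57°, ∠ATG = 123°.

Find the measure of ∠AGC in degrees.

∠AGC = 40°

1. ∠ACT = 61°  [△ATC]
2. ∠ACG = 61°  [T on ray CG]
3. ∠AGC = 40°  [△AGC]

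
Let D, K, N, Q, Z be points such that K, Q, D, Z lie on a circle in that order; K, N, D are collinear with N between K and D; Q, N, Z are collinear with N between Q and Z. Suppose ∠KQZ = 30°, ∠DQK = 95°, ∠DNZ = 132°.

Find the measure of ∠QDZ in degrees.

1. ∠KDZ = 30°  [same arc KZ]
2. ∠DZK = 85°  [cyclic KQDZ, opposite ∠Q+∠Z]
3. ∠DZQ = 18°  [△DNZ]
4. ∠DKZ = 65°  [△KDZ]
5. ∠DQZ = 65°  [same arc DZ]
6. ∠QDZ = 97°  [△QDZ]

∠QDZ = 97°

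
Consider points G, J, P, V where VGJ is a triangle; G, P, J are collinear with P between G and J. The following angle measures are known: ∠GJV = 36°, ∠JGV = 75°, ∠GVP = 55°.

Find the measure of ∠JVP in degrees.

∠JVP = 14°

1. ∠PJV = 36°  [P on ray JG]
2. ∠PGV = 75°  [P on ray GJ]
3. ∠GPV = 50°  [△VGP]
4. ∠JPV = 130°  [linear pair at P on GJ]
5. ∠JVP = 14°  [△VPJ]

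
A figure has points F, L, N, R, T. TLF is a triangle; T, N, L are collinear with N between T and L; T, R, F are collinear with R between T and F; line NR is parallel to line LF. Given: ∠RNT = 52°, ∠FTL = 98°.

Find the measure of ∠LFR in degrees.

1. ∠FLT = 52°  [NR∥LF, corresponding at N]
2. ∠LFT = 30°  [△TLF]
3. ∠LFR = 30°  [R on ray FT]

∠LFR = 30°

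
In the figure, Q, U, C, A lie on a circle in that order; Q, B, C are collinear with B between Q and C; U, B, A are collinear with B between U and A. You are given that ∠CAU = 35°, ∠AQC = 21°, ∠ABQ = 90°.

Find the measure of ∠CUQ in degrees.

∠CUQ = 76°

1. ∠CQU = 35°  [same arc UC]
2. ∠AUC = 21°  [same arc CA]
3. ∠CBU = 90°  [vertical angles at B]
4. ∠QCU = 69°  [△UBC]
5. ∠CUQ = 76°  [△QUC]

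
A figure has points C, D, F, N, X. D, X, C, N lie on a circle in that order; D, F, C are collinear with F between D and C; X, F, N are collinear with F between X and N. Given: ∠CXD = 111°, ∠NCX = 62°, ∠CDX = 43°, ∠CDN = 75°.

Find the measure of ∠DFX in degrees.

∠DFX = 101°

1. ∠DCX = 26°  [△DXC]
2. ∠CXN = 75°  [same arc CN]
3. ∠CFX = 79°  [△XFC]
4. ∠DFX = 101°  [linear pair at F on DC]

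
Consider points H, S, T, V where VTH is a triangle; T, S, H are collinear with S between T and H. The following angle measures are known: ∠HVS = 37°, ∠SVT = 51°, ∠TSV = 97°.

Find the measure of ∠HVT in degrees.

∠HVT = 88°

1. ∠STV = 32°  [△VTS]
2. ∠HSV = 83°  [linear pair at S on TH]
3. ∠HTV = 32°  [S on ray TH]
4. ∠SHV = 60°  [△VSH]
5. ∠THV = 60°  [S on ray HT]
6. ∠HVT = 88°  [△VTH]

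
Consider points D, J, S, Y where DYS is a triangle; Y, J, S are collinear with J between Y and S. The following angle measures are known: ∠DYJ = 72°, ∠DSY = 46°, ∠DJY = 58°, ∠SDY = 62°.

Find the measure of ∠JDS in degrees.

1. ∠DSJ = 46°  [J on ray SY]
2. ∠DJS = 122°  [linear pair at J on YS]
3. ∠JDS = 12°  [△DJS]

∠JDS = 12°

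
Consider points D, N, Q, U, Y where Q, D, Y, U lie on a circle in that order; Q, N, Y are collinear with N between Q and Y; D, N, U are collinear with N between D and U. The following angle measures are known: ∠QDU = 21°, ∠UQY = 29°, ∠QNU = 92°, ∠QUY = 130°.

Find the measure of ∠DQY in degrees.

1. ∠UDY = 29°  [same arc YU]
2. ∠DNY = 92°  [vertical angles at N]
3. ∠QDY = 50°  [cyclic QDYU, opposite ∠D+∠U]
4. ∠DYQ = 59°  [△DNY]
5. ∠DQY = 71°  [△QDY]

∠DQY = 71°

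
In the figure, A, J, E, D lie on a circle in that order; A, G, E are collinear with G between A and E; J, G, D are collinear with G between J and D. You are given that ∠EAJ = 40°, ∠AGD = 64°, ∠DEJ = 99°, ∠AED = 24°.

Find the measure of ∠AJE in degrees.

∠AJE = 65°

1. ∠EDJ = 40°  [same arc JE]
2. ∠EGJ = 64°  [vertical angles at G]
3. ∠DJE = 41°  [△JED]
4. ∠AEJ = 75°  [△JGE]
5. ∠AJE = 65°  [△AJE]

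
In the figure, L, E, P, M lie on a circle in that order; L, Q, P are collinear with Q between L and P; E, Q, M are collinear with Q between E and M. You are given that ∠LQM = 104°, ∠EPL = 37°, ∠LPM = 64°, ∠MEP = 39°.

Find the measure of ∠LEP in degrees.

1. ∠EQP = 104°  [vertical angles at Q]
2. ∠LEM = 64°  [same arc LM]
3. ∠EQL = 76°  [linear pair at Q on LP]
4. ∠ELP = 40°  [△LQE]
5. ∠LEP = 103°  [△LEP]

∠LEP = 103°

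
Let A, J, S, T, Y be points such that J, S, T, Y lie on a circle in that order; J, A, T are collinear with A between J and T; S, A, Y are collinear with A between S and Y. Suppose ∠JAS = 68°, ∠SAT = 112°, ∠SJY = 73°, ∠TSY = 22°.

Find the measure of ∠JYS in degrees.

1. ∠JAY = 112°  [vertical angles at A]
2. ∠TJY = 22°  [same arc TY]
3. ∠JYS = 46°  [△JAY]

∠JYS = 46°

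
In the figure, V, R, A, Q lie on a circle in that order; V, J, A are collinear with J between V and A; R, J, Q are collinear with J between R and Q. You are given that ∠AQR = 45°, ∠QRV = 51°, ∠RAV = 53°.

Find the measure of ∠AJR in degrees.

∠AJR = 96°

1. ∠AVR = 45°  [same arc RA]
2. ∠RJV = 84°  [△VJR]
3. ∠AJR = 96°  [linear pair at J on VA]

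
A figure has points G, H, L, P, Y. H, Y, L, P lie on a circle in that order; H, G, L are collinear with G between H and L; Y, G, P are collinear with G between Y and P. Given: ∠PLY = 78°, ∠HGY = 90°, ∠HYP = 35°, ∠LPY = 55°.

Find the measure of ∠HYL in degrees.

1. ∠LYP = 47°  [△YLP]
2. ∠LGY = 90°  [linear pair at G on HL]
3. ∠LHY = 55°  [△HGY]
4. ∠HLY = 43°  [△YGL]
5. ∠HYL = 82°  [△HYL]

∠HYL = 82°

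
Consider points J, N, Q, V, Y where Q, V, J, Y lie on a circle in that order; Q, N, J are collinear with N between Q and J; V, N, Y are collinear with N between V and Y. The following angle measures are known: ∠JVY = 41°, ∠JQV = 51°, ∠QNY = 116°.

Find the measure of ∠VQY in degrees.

∠VQY = 92°

1. ∠JYV = 51°  [same arc VJ]
2. ∠VJY = 88°  [△VJY]
3. ∠VQY = 92°  [cyclic QVJY, opposite ∠Q+∠J]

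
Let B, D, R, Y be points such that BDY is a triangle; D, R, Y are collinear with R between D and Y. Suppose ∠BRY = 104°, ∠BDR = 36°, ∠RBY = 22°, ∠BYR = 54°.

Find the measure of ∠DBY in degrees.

∠DBY = 90°

1. ∠BDY = 36°  [R on ray DY]
2. ∠BYD = 54°  [R on ray YD]
3. ∠DBY = 90°  [△BDY]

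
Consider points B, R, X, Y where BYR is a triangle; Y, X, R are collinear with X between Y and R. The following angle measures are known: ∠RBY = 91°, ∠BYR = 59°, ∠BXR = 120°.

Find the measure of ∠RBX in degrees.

1. ∠BRY = 30°  [△BYR]
2. ∠BRX = 30°  [X on ray RY]
3. ∠RBX = 30°  [△BXR]

∠RBX = 30°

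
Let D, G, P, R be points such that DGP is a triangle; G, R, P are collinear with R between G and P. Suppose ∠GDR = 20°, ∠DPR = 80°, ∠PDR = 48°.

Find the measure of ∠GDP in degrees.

1. ∠DRP = 52°  [△DRP]
2. ∠DPG = 80°  [R on ray PG]
3. ∠DRG = 128°  [linear pair at R on GP]
4. ∠DGR = 32°  [△DGR]
5. ∠DGP = 32°  [R on ray GP]
6. ∠GDP = 68°  [△DGP]

∠GDP = 68°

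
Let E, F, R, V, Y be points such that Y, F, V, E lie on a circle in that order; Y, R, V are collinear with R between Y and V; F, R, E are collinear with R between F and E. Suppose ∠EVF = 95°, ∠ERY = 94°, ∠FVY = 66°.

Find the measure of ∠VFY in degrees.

∠VFY = 49°

1. ∠EYF = 85°  [cyclic YFVE, opposite ∠Y+∠V]
2. ∠FRV = 94°  [vertical angles at R]
3. ∠FEY = 66°  [same arc YF]
4. ∠EFY = 29°  [△YFE]
5. ∠FRY = 86°  [linear pair at R on YV]
6. ∠FYV = 65°  [△YRF]
7. ∠VFY = 49°  [△YFV]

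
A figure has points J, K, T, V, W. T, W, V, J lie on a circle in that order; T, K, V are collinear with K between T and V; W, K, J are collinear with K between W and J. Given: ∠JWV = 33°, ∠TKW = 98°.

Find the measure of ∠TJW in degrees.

1. ∠JTV = 33°  [same arc VJ]
2. ∠JKV = 98°  [vertical angles at K]
3. ∠JKT = 82°  [linear pair at K on TV]
4. ∠TJW = 65°  [△TKJ]

∠TJW = 65°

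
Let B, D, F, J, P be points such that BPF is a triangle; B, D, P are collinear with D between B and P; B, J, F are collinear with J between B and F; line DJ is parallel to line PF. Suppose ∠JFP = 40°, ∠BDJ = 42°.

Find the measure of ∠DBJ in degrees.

∠DBJ = 98°

1. ∠BFP = 40°  [J on ray FB]
2. ∠BPF = 42°  [DJ∥PF, corresponding at D]
3. ∠FBP = 98°  [△BPF]
4. ∠DBJ = 98°  [D on BP, J on BF]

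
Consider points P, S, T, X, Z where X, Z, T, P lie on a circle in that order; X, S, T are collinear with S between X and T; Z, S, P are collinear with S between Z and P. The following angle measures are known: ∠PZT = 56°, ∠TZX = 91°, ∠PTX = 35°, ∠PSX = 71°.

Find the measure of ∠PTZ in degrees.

∠PTZ = 88°

1. ∠PXT = 56°  [same arc TP]
2. ∠PZX = 35°  [same arc XP]
3. ∠XPZ = 53°  [△XSP]
4. ∠PXZ = 92°  [△XZP]
5. ∠PTZ = 88°  [cyclic XZTP, opposite ∠X+∠T]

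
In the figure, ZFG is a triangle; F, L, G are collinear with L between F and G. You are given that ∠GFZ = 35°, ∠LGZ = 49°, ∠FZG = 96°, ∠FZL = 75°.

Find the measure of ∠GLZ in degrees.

∠GLZ = 110°

1. ∠LFZ = 35°  [L on ray FG]
2. ∠FLZ = 70°  [△ZFL]
3. ∠GLZ = 110°  [linear pair at L on FG]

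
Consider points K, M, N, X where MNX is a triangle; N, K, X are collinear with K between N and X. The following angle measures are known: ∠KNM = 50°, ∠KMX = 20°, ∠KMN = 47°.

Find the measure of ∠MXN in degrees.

∠MXN = 63°

1. ∠MKN = 83°  [△MNK]
2. ∠MKX = 97°  [linear pair at K on NX]
3. ∠KXM = 63°  [△MKX]
4. ∠MXN = 63°  [K on ray XN]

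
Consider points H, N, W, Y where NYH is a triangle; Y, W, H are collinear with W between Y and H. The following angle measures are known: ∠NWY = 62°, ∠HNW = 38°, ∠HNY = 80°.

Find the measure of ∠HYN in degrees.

∠HYN = 76°

1. ∠HWN = 118°  [linear pair at W on YH]
2. ∠NHW = 24°  [△NWH]
3. ∠NHY = 24°  [W on ray HY]
4. ∠HYN = 76°  [△NYH]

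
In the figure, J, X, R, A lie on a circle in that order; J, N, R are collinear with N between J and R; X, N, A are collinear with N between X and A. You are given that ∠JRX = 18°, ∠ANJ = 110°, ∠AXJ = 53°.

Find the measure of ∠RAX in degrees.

1. ∠ANR = 70°  [linear pair at N on JR]
2. ∠ARJ = 53°  [same arc JA]
3. ∠RAX = 57°  [△RNA]

∠RAX = 57°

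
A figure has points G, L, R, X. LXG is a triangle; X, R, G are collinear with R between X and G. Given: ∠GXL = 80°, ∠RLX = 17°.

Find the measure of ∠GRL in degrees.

∠GRL = 97°

1. ∠LXR = 80°  [R on ray XG]
2. ∠LRX = 83°  [△LXR]
3. ∠GRL = 97°  [linear pair at R on XG]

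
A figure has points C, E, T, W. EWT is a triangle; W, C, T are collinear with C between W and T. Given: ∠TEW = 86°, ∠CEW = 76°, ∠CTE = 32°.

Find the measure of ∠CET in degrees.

∠CET = 10°

1. ∠ETW = 32°  [C on ray TW]
2. ∠EWT = 62°  [△EWT]
3. ∠CWE = 62°  [C on ray WT]
4. ∠ECW = 42°  [△EWC]
5. ∠ECT = 138°  [linear pair at C on WT]
6. ∠CET = 10°  [△ECT]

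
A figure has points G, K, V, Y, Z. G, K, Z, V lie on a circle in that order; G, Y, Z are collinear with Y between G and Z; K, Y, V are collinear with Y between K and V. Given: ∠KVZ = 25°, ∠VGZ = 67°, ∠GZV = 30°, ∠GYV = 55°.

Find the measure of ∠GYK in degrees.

1. ∠KGZ = 25°  [same arc KZ]
2. ∠GKV = 30°  [same arc GV]
3. ∠GYK = 125°  [△GYK]

∠GYK = 125°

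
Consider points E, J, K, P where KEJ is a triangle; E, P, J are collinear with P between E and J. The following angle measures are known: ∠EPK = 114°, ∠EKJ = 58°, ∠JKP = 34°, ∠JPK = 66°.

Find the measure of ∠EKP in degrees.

∠EKP = 24°

1. ∠KJP = 80°  [△KPJ]
2. ∠EJK = 80°  [P on ray JE]
3. ∠JEK = 42°  [△KEJ]
4. ∠KEP = 42°  [P on ray EJ]
5. ∠EKP = 24°  [△KEP]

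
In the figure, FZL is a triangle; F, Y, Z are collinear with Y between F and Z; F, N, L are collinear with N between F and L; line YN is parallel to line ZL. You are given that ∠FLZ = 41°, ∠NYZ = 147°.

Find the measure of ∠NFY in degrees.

1. ∠FNY = 41°  [YN∥ZL, corresponding at N]
2. ∠FYN = 33°  [linear pair at Y on FZ]
3. ∠NFY = 106°  [△FYN]

∠NFY = 106°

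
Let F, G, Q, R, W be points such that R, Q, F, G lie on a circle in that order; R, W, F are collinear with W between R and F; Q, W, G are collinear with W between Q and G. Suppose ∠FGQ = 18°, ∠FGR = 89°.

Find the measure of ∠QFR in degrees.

∠QFR = 71°

1. ∠FRQ = 18°  [same arc QF]
2. ∠FQR = 91°  [cyclic RQFG, opposite ∠Q+∠G]
3. ∠QFR = 71°  [△RQF]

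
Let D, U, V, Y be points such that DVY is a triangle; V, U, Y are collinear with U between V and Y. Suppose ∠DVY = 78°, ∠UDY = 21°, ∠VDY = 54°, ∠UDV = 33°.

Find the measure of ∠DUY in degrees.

∠DUY = 111°

1. ∠DVU = 78°  [U on ray VY]
2. ∠DUV = 69°  [△DVU]
3. ∠DUY = 111°  [linear pair at U on VY]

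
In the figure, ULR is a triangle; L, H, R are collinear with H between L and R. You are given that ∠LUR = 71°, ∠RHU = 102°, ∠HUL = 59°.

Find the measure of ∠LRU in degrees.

1. ∠LHU = 78°  [linear pair at H on LR]
2. ∠HLU = 43°  [△ULH]
3. ∠RLU = 43°  [H on ray LR]
4. ∠LRU = 66°  [△ULR]

∠LRU = 66°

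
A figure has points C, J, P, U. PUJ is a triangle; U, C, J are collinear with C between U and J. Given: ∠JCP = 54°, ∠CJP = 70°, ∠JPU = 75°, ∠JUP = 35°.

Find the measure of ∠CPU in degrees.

1. ∠PCU = 126°  [linear pair at C on UJ]
2. ∠CUP = 35°  [C on ray UJ]
3. ∠CPU = 19°  [△PUC]

∠CPU = 19°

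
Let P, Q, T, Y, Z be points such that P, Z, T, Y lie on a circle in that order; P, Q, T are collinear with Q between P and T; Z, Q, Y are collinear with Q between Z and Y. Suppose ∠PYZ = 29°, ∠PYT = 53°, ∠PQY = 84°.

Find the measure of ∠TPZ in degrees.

1. ∠PTZ = 29°  [same arc PZ]
2. ∠PZT = 127°  [cyclic PZTY, opposite ∠Z+∠Y]
3. ∠TPZ = 24°  [△PZT]

∠TPZ = 24°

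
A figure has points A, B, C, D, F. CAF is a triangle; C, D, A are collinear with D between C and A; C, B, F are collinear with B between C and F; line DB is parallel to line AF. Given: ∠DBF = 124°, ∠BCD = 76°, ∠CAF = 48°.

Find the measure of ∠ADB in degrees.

∠ADB = 132°

1. ∠CBD = 56°  [linear pair at B on CF]
2. ∠BDC = 48°  [△CDB]
3. ∠ADB = 132°  [linear pair at D on CA]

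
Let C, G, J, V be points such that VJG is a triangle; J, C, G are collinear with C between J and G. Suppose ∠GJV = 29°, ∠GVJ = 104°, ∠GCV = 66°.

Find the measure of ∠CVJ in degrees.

1. ∠CJV = 29°  [C on ray JG]
2. ∠JCV = 114°  [linear pair at C on JG]
3. ∠CVJ = 37°  [△VJC]

∠CVJ = 37°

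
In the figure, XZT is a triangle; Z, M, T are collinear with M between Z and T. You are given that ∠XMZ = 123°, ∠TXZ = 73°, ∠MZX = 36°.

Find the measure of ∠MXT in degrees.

1. ∠TMX = 57°  [linear pair at M on ZT]
2. ∠TZX = 36°  [M on ray ZT]
3. ∠XTZ = 71°  [△XZT]
4. ∠MTX = 71°  [M on ray TZ]
5. ∠MXT = 52°  [△XMT]

∠MXT = 52°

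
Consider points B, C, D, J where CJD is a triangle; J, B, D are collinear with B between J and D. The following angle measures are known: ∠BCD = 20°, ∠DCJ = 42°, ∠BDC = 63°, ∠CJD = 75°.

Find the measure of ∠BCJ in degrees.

1. ∠CBD = 97°  [△CBD]
2. ∠BJC = 75°  [B on ray JD]
3. ∠CBJ = 83°  [linear pair at B on JD]
4. ∠BCJ = 22°  [△CJB]

∠BCJ = 22°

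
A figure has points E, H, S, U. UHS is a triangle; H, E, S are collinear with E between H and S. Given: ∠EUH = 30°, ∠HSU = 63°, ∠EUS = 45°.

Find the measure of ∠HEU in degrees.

1. ∠ESU = 63°  [E on ray SH]
2. ∠SEU = 72°  [△UES]
3. ∠HEU = 108°  [linear pair at E on HS]

∠HEU = 108°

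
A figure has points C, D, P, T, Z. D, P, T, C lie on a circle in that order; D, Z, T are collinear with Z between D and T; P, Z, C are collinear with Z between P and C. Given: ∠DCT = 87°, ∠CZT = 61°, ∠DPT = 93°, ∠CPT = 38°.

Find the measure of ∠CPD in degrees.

1. ∠CDT = 38°  [same arc TC]
2. ∠CTD = 55°  [△DTC]
3. ∠CPD = 55°  [same arc DC]

∠CPD = 55°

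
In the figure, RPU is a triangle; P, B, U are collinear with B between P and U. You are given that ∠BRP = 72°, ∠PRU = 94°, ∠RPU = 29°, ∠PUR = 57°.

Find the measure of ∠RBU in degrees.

∠RBU = 101°

1. ∠BPR = 29°  [B on ray PU]
2. ∠PBR = 79°  [△RPB]
3. ∠RBU = 101°  [linear pair at B on PU]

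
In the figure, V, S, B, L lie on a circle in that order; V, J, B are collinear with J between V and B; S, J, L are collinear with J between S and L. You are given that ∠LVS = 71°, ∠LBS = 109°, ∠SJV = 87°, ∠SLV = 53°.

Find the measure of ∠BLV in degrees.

1. ∠LSV = 56°  [△VSL]
2. ∠BVS = 37°  [△VJS]
3. ∠SBV = 53°  [same arc VS]
4. ∠BSV = 90°  [△VSB]
5. ∠BLV = 90°  [cyclic VSBL, opposite ∠S+∠L]

∠BLV = 90°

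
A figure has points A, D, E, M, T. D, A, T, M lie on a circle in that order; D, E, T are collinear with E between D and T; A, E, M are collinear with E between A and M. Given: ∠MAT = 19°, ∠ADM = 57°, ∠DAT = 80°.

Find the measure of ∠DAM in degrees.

1. ∠MDT = 19°  [same arc TM]
2. ∠DMT = 100°  [cyclic DATM, opposite ∠A+∠M]
3. ∠DTM = 61°  [△DTM]
4. ∠DAM = 61°  [same arc DM]

∠DAM = 61°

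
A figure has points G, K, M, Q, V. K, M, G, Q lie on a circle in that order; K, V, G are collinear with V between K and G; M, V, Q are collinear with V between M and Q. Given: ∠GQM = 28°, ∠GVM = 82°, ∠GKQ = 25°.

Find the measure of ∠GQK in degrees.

∠GQK = 101°

1. ∠GKM = 28°  [same arc MG]
2. ∠KVM = 98°  [linear pair at V on KG]
3. ∠KMQ = 54°  [△KVM]
4. ∠KGQ = 54°  [same arc KQ]
5. ∠GQK = 101°  [△KGQ]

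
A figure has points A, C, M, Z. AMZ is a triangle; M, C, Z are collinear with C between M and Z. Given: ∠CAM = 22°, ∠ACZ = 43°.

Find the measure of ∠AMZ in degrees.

1. ∠ACM = 137°  [linear pair at C on MZ]
2. ∠AMC = 21°  [△AMC]
3. ∠AMZ = 21°  [C on ray MZ]

∠AMZ = 21°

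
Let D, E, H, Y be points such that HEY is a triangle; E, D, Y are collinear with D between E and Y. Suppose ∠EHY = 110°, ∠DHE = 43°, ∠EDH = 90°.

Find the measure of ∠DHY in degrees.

1. ∠DEH = 47°  [△HED]
2. ∠HDY = 90°  [linear pair at D on EY]
3. ∠HEY = 47°  [D on ray EY]
4. ∠EYH = 23°  [△HEY]
5. ∠DYH = 23°  [D on ray YE]
6. ∠DHY = 67°  [△HDY]

∠DHY = 67°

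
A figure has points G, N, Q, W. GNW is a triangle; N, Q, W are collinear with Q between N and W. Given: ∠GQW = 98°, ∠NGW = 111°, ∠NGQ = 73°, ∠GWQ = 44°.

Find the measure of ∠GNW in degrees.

∠GNW = 25°

1. ∠GQN = 82°  [linear pair at Q on NW]
2. ∠GNQ = 25°  [△GNQ]
3. ∠GNW = 25°  [Q on ray NW]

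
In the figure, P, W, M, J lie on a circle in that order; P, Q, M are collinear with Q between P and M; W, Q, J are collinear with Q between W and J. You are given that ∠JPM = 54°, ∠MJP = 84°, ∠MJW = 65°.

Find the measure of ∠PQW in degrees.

∠PQW = 73°

1. ∠JMP = 42°  [△PMJ]
2. ∠MPW = 65°  [same arc WM]
3. ∠JWP = 42°  [same arc PJ]
4. ∠PQW = 73°  [△PQW]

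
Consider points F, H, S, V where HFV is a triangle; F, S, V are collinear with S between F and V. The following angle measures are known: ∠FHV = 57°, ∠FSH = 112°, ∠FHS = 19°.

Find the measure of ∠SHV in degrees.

∠SHV = 38°

1. ∠HFS = 49°  [△HFS]
2. ∠HSV = 68°  [linear pair at S on FV]
3. ∠HFV = 49°  [S on ray FV]
4. ∠FVH = 74°  [△HFV]
5. ∠HVS = 74°  [S on ray VF]
6. ∠SHV = 38°  [△HSV]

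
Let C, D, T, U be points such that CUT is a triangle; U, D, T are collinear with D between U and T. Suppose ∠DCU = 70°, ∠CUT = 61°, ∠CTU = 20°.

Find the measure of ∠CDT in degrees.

1. ∠CUD = 61°  [D on ray UT]
2. ∠CDU = 49°  [△CUD]
3. ∠CDT = 131°  [linear pair at D on UT]

∠CDT = 131°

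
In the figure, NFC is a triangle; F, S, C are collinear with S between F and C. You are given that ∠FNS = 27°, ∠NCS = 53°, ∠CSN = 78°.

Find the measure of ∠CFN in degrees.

1. ∠FSN = 102°  [linear pair at S on FC]
2. ∠NFS = 51°  [△NFS]
3. ∠CFN = 51°  [S on ray FC]

∠CFN = 51°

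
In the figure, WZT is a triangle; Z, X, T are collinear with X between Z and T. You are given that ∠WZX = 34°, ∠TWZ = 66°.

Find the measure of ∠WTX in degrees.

1. ∠TZW = 34°  [X on ray ZT]
2. ∠WTZ = 80°  [△WZT]
3. ∠WTX = 80°  [X on ray TZ]

∠WTX = 80°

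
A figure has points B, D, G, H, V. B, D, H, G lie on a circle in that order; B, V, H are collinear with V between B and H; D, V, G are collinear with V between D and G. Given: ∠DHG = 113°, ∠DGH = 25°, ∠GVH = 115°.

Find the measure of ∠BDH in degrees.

1. ∠GDH = 42°  [△DHG]
2. ∠BHG = 40°  [△HVG]
3. ∠GBH = 42°  [same arc HG]
4. ∠BGH = 98°  [△BHG]
5. ∠BDH = 82°  [cyclic BDHG, opposite ∠D+∠G]

∠BDH = 82°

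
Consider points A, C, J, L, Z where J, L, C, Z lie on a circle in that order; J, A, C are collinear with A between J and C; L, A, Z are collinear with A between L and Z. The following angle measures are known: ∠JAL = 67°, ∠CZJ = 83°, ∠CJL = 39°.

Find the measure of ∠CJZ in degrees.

1. ∠CAZ = 67°  [vertical angles at A]
2. ∠CLJ = 97°  [cyclic JLCZ, opposite ∠L+∠Z]
3. ∠JCL = 44°  [△JLC]
4. ∠JAZ = 113°  [linear pair at A on JC]
5. ∠JZL = 44°  [same arc JL]
6. ∠CJZ = 23°  [△JAZ]

∠CJZ = 23°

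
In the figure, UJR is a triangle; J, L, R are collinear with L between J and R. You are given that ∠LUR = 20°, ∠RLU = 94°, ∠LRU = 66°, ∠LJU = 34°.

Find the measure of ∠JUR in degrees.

1. ∠JRU = 66°  [L on ray RJ]
2. ∠RJU = 34°  [L on ray JR]
3. ∠JUR = 80°  [△UJR]

∠JUR = 80°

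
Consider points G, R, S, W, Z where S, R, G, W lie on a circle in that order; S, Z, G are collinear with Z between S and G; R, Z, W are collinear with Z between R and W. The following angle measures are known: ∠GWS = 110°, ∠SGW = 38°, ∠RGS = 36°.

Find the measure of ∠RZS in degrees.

∠RZS = 68°

1. ∠GRS = 70°  [cyclic SRGW, opposite ∠R+∠W]
2. ∠SRW = 38°  [same arc SW]
3. ∠GSR = 74°  [△SRG]
4. ∠RZS = 68°  [△SZR]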